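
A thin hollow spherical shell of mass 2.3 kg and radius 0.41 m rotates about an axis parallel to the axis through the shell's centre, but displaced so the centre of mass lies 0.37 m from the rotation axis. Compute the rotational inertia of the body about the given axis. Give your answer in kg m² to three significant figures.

I_cm = (2/3)MR² = (2/3)(2.3)(0.41)² = 0.25775 kg m²; centre at d = 0.37 m, so the parallel axis theorem gives I = 0.25775 + (2.3)(0.37)² = 0.57262 kg m².

0.573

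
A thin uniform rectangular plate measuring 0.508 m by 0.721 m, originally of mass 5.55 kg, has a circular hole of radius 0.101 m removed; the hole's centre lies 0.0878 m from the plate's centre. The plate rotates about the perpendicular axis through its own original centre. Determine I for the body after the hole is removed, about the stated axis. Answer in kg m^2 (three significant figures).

0.354

Unpierced body about its centre: I₀ = (1/12)M(a²+b²) = (1/12)(5.55)[(0.508)² + (0.721)²] = 0.35978 kg m^2.
The removed disk has mass m = M·πr²/(ab) = (5.55)·π(0.101)²/(0.508·0.721) = 0.48561 kg (same uniform areal density).
Its moment of inertia about the rotation axis (parallel-axis theorem): I_hole = (1/2)mr² + md² = (1/2)(0.48561)(0.101)² + (0.48561)(0.0878)² = 0.0062203 kg m^2.
Treating the hole as negative mass, I = I₀ − I_hole = 0.35978 − 0.0062203 = 0.35356 kg m^2.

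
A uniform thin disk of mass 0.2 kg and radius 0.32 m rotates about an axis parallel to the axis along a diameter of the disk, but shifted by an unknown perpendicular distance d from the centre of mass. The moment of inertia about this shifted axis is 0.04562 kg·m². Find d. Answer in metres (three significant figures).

About the centre-of-mass axis, I_cm = (1/4)MR² = (1/4)(0.2)(0.32)² = 0.00512 kg·m².
Parallel axis theorem: I = I_cm + Md², so Md² = 0.04562 − 0.00512 = 0.0405 kg·m².
d = √(0.0405 / 0.2) = 0.45 m.

0.450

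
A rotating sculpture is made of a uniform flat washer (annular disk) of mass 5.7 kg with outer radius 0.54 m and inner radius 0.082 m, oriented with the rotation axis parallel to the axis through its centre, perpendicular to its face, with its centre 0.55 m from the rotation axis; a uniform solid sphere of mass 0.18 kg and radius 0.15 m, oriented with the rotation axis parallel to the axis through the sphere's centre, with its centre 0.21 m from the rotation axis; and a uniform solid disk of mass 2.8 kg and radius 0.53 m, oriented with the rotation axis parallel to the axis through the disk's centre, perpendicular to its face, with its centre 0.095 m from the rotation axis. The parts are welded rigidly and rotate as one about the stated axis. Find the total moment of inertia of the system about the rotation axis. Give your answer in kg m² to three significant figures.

3.00

Annular disk: I_cm = (1/2)M(R²+r²) = (1/2)(5.7)[(0.54)² + (0.082)²] = 0.85022 kg m²; centre at d = 0.55 m, so I = I_cm + Md² gives I = 0.85022 + (5.7)(0.55)² = 2.5745 kg m².
Solid sphere: I_cm = (2/5)MR² = (2/5)(0.18)(0.15)² = 0.00162 kg m²; centre at d = 0.21 m, so I = I_cm + Md² gives I = 0.00162 + (0.18)(0.21)² = 0.009558 kg m².
Solid disk: I_cm = (1/2)MR² = (1/2)(2.8)(0.53)² = 0.39326 kg m²; centre at d = 0.095 m, so I = I_cm + Md² gives I = 0.39326 + (2.8)(0.095)² = 0.41853 kg m².
Total I = 2.5745 + 0.009558 + 0.41853 = 3.0026 kg m².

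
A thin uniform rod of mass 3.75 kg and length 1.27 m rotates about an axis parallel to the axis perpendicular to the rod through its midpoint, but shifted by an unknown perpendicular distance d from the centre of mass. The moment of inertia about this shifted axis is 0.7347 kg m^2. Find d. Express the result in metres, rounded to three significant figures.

About the centre-of-mass axis, I_cm = (1/12)ML² = (1/12)(3.75)(1.27)² = 0.50403 kg m^2.
Parallel axis theorem: I = I_cm + Md², so Md² = 0.7347 − 0.50403 = 0.23067 kg m^2.
d = √(0.23067 / 3.75) = 0.24802 m.

0.248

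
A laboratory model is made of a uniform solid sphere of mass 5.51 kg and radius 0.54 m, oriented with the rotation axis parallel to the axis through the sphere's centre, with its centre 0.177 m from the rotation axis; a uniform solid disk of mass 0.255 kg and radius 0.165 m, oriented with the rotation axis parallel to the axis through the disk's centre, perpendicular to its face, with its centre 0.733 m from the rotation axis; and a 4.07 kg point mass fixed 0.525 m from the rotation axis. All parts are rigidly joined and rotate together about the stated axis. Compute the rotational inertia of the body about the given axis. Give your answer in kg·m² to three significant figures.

2.08

Solid sphere: I_cm = (2/5)MR² = (2/5)(5.51)(0.54)² = 0.64269 kg·m²; centre at d = 0.177 m, so I = I_cm + Md² gives I = 0.64269 + (5.51)(0.177)² = 0.81531 kg·m².
Solid disk: I_cm = (1/2)MR² = (1/2)(0.255)(0.165)² = 0.0034712 kg·m²; centre at d = 0.733 m, so I = I_cm + Md² gives I = 0.0034712 + (0.255)(0.733)² = 0.14048 kg·m².
Point mass: I_cm = 0; centre at d = 0.525 m, so I = I_cm + Md² gives I = 0 + (4.07)(0.525)² = 1.1218 kg·m².
Total I = 0.81531 + 0.14048 + 1.1218 = 2.0776 kg·m².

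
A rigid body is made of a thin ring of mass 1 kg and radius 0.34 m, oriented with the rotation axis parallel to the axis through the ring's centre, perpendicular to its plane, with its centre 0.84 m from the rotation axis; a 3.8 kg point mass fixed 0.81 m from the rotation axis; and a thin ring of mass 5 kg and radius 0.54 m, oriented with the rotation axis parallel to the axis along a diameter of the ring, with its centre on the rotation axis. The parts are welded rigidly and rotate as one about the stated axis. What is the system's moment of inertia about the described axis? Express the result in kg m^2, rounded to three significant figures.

Thin ring: I_cm = MR² = (1)(0.34)² = 0.1156 kg m^2; centre at d = 0.84 m, so the parallel axis theorem gives I = 0.1156 + (1)(0.84)² = 0.8212 kg m^2.
Point mass: I_cm = 0; centre at d = 0.81 m, so the parallel axis theorem gives I = 0 + (3.8)(0.81)² = 2.4932 kg m^2.
Thin ring: I_cm = (1/2)MR² = (1/2)(5)(0.54)² = 0.729 kg m^2; axis through the centre, so I = 0.729 kg m^2.
Total I = 0.8212 + 2.4932 + 0.729 = 4.0434 kg m^2.

4.04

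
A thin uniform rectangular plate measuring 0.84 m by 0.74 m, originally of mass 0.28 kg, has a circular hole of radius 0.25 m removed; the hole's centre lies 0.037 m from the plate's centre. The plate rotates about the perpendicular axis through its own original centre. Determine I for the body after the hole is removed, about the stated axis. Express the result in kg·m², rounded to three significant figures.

Unpierced body about its centre: I₀ = (1/12)M(a²+b²) = (1/12)(0.28)[(0.84)² + (0.74)²] = 0.029241 kg·m².
The removed disk has mass m = M·πr²/(ab) = (0.28)·π(0.25)²/(0.84·0.74) = 0.088446 kg (same uniform areal density).
Its moment of inertia about the rotation axis (parallel-axis theorem): I_hole = (1/2)mr² + md² = (1/2)(0.088446)(0.25)² + (0.088446)(0.037)² = 0.002885 kg·m².
Treating the hole as negative mass, I = I₀ − I_hole = 0.029241 − 0.002885 = 0.026356 kg·m².

0.0264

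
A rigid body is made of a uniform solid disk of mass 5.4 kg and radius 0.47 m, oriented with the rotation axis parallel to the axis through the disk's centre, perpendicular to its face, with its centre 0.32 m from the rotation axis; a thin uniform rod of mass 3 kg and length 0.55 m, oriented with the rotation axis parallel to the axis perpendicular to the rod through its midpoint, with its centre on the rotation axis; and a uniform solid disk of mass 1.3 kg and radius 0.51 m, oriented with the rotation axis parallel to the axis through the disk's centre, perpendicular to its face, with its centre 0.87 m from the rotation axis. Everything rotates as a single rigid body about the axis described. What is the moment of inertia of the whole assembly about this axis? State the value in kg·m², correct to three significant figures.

Solid disk: I_cm = (1/2)MR² = (1/2)(5.4)(0.47)² = 0.59643 kg·m²; centre at d = 0.32 m, so the parallel axis theorem gives I = 0.59643 + (5.4)(0.32)² = 1.1494 kg·m².
Thin rod: I_cm = (1/12)ML² = (1/12)(3)(0.55)² = 0.075625 kg·m²; axis through the centre, so I = 0.075625 kg·m².
Solid disk: I_cm = (1/2)MR² = (1/2)(1.3)(0.51)² = 0.16906 kg·m²; centre at d = 0.87 m, so the parallel axis theorem gives I = 0.16906 + (1.3)(0.87)² = 1.153 kg·m².
Total I = 1.1494 + 0.075625 + 1.153 = 2.378 kg·m².

2.38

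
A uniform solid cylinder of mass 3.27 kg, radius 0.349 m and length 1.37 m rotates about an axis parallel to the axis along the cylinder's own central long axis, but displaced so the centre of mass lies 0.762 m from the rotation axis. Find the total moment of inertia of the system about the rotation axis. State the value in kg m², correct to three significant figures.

2.10

I_cm = (1/2)MR² = (1/2)(3.27)(0.349)² = 0.19914 kg m²; centre at d = 0.762 m, so the parallel axis theorem gives I = 0.19914 + (3.27)(0.762)² = 2.0979 kg m².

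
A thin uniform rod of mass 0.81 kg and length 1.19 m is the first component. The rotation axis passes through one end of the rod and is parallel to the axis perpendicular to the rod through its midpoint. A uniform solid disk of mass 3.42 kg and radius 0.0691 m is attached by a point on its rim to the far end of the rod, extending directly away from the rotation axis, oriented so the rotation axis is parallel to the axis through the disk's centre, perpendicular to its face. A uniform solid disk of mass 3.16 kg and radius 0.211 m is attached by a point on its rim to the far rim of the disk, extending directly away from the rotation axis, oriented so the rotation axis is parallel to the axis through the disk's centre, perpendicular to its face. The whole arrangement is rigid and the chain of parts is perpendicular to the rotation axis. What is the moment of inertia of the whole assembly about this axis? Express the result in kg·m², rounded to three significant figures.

13.4

Thin rod: I_cm = (1/12)ML² = (1/12)(0.81)(1.19)² = 0.095587 kg·m²; centre at d = 0.595 m, so the parallel axis theorem gives I = 0.095587 + (0.81)(0.595)² = 0.38235 kg·m².
Solid disk: I_cm = (1/2)MR² = (1/2)(3.42)(0.0691)² = 0.0081649 kg·m²; centre at d = 0.595 + 0.595 + 0.0691 = 1.2591 m, so the parallel axis theorem gives I = 0.0081649 + (3.42)(1.2591)² = 5.43 kg·m².
Solid disk: I_cm = (1/2)MR² = (1/2)(3.16)(0.211)² = 0.070343 kg·m²; centre at d = 0.595 + 0.595 + 0.0691 + 0.0691 + 0.211 = 1.5392 m, so the parallel axis theorem gives I = 0.070343 + (3.16)(1.5392)² = 7.5568 kg·m².
Total I = 0.38235 + 5.43 + 7.5568 = 13.369 kg·m².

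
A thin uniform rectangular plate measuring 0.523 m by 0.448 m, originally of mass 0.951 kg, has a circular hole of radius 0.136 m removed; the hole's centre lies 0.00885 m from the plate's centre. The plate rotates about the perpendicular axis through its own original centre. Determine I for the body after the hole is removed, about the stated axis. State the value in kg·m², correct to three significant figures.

Unpierced body about its centre: I₀ = (1/12)M(a²+b²) = (1/12)(0.951)[(0.523)² + (0.448)²] = 0.037583 kg·m².
The removed disk has mass m = M·πr²/(ab) = (0.951)·π(0.136)²/(0.523·0.448) = 0.23585 kg (same uniform areal density).
Its moment of inertia about the rotation axis (parallel-axis theorem): I_hole = (1/2)mr² + md² = (1/2)(0.23585)(0.136)² + (0.23585)(0.00885)² = 0.0021996 kg·m².
Treating the hole as negative mass, I = I₀ − I_hole = 0.037583 − 0.0021996 = 0.035383 kg·m².

0.0354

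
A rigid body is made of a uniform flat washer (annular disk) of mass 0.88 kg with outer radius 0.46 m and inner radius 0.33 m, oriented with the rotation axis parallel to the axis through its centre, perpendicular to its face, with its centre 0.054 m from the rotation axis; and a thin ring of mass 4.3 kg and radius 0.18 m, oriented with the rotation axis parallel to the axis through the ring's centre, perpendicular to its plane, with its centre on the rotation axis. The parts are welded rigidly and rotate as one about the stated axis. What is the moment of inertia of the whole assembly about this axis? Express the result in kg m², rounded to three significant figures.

Annular disk: I_cm = (1/2)M(R²+r²) = (1/2)(0.88)[(0.46)² + (0.33)²] = 0.14102 kg m²; centre at d = 0.054 m, so I = I_cm + Md² gives I = 0.14102 + (0.88)(0.054)² = 0.14359 kg m².
Thin ring: I_cm = MR² = (4.3)(0.18)² = 0.13932 kg m²; axis through the centre, so I = 0.13932 kg m².
Total I = 0.14359 + 0.13932 = 0.28291 kg m².

0.283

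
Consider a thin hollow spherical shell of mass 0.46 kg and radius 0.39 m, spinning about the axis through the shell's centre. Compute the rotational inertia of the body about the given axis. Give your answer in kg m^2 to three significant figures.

0.0466

I_cm = (2/3)MR² = (2/3)(0.46)(0.39)² = 0.046644 kg m^2; axis through the centre, so I = 0.046644 kg m^2.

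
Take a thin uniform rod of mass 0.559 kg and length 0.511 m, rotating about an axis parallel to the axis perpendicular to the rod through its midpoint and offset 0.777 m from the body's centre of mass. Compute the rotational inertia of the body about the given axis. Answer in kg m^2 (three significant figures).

0.350

I_cm = (1/12)ML² = (1/12)(0.559)(0.511)² = 0.012164 kg m^2; centre at d = 0.777 m, so I = I_cm + Md² gives I = 0.012164 + (0.559)(0.777)² = 0.34965 kg m^2.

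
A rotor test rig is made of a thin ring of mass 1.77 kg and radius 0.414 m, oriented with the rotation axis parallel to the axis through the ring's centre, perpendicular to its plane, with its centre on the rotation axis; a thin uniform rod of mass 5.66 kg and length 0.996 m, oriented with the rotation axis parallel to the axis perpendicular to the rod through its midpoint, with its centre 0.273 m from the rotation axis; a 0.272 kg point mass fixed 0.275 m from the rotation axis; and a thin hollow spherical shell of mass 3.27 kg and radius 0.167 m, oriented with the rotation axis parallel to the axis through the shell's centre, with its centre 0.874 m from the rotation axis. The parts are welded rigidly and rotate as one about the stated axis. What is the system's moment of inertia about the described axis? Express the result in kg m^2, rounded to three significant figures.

Thin ring: I_cm = MR² = (1.77)(0.414)² = 0.30337 kg m^2; axis through the centre, so I = 0.30337 kg m^2.
Thin rod: I_cm = (1/12)ML² = (1/12)(5.66)(0.996)² = 0.4679 kg m^2; centre at d = 0.273 m, so the parallel axis theorem gives I = 0.4679 + (5.66)(0.273)² = 0.88974 kg m^2.
Point mass: I_cm = 0; centre at d = 0.275 m, so the parallel axis theorem gives I = 0 + (0.272)(0.275)² = 0.02057 kg m^2.
Spherical shell: I_cm = (2/3)MR² = (2/3)(3.27)(0.167)² = 0.060798 kg m^2; centre at d = 0.874 m, so the parallel axis theorem gives I = 0.060798 + (3.27)(0.874)² = 2.5587 kg m^2.
Total I = 0.30337 + 0.88974 + 0.02057 + 2.5587 = 3.7723 kg m^2.

3.77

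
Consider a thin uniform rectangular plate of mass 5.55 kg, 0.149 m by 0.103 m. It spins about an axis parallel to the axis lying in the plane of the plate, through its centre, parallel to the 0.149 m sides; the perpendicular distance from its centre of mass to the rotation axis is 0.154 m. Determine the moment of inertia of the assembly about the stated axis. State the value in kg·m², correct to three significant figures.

I_cm = (1/12)Mb² = (1/12)(5.55)(0.103)² = 0.0049067 kg·m²; centre at d = 0.154 m, so the parallel axis theorem gives I = 0.0049067 + (5.55)(0.154)² = 0.13653 kg·m².

0.137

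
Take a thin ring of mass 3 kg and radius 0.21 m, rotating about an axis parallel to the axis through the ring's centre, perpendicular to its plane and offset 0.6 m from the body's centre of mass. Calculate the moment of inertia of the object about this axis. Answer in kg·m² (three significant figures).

1.21

I_cm = MR² = (3)(0.21)² = 0.1323 kg·m²; centre at d = 0.6 m, so the parallel axis theorem gives I = 0.1323 + (3)(0.6)² = 1.2123 kg·m².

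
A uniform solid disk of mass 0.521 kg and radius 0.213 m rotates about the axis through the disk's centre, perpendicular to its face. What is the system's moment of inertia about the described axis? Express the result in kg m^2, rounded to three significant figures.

0.0118

I_cm = (1/2)MR² = (1/2)(0.521)(0.213)² = 0.011819 kg m^2; axis through the centre, so I = 0.011819 kg m^2.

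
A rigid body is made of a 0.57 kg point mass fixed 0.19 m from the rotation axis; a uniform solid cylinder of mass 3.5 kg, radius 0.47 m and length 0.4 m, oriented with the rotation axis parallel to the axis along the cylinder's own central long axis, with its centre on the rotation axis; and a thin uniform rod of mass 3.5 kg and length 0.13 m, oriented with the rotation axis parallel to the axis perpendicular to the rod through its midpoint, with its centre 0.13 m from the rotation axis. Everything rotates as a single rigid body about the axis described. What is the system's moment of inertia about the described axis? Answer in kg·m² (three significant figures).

Point mass: I_cm = 0; centre at d = 0.19 m, so the parallel axis theorem gives I = 0 + (0.57)(0.19)² = 0.020577 kg·m².
Solid cylinder: I_cm = (1/2)MR² = (1/2)(3.5)(0.47)² = 0.38658 kg·m²; axis through the centre, so I = 0.38658 kg·m².
Thin rod: I_cm = (1/12)ML² = (1/12)(3.5)(0.13)² = 0.0049292 kg·m²; centre at d = 0.13 m, so the parallel axis theorem gives I = 0.0049292 + (3.5)(0.13)² = 0.064079 kg·m².
Total I = 0.020577 + 0.38658 + 0.064079 = 0.47123 kg·m².

0.471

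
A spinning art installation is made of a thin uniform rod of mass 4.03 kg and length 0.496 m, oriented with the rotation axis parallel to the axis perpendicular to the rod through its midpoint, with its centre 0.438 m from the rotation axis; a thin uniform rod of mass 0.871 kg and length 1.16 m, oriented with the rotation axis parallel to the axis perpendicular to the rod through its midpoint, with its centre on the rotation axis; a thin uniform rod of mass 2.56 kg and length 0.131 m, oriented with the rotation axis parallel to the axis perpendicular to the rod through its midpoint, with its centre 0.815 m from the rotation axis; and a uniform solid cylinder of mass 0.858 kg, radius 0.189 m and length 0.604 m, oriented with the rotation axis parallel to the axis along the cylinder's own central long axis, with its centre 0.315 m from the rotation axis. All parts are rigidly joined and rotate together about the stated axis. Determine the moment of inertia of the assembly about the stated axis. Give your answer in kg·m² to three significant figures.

2.76

Thin rod: I_cm = (1/12)ML² = (1/12)(4.03)(0.496)² = 0.08262 kg·m²; centre at d = 0.438 m, so the parallel axis theorem gives I = 0.08262 + (4.03)(0.438)² = 0.85575 kg·m².
Thin rod: I_cm = (1/12)ML² = (1/12)(0.871)(1.16)² = 0.097668 kg·m²; axis through the centre, so I = 0.097668 kg·m².
Thin rod: I_cm = (1/12)ML² = (1/12)(2.56)(0.131)² = 0.003661 kg·m²; centre at d = 0.815 m, so the parallel axis theorem gives I = 0.003661 + (2.56)(0.815)² = 1.7041 kg·m².
Solid cylinder: I_cm = (1/2)MR² = (1/2)(0.858)(0.189)² = 0.015324 kg·m²; centre at d = 0.315 m, so the parallel axis theorem gives I = 0.015324 + (0.858)(0.315)² = 0.10046 kg·m².
Total I = 0.85575 + 0.097668 + 1.7041 + 0.10046 = 2.758 kg·m².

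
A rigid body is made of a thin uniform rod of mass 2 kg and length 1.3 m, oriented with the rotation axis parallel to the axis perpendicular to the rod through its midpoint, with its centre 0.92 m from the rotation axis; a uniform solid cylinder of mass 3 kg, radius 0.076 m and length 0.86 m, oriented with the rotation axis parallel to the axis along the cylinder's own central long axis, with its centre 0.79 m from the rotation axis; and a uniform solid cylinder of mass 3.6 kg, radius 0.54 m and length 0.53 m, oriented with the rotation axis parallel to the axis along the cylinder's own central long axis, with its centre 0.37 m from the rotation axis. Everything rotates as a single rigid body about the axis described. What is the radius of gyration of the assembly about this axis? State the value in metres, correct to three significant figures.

Thin rod: I_cm = (1/12)ML² = (1/12)(2)(1.3)² = 0.28167 kg m^2; centre at d = 0.92 m, so I = I_cm + Md² gives I = 0.28167 + (2)(0.92)² = 1.9745 kg m^2.
Solid cylinder: I_cm = (1/2)MR² = (1/2)(3)(0.076)² = 0.008664 kg m^2; centre at d = 0.79 m, so I = I_cm + Md² gives I = 0.008664 + (3)(0.79)² = 1.881 kg m^2.
Solid cylinder: I_cm = (1/2)MR² = (1/2)(3.6)(0.54)² = 0.52488 kg m^2; centre at d = 0.37 m, so I = I_cm + Md² gives I = 0.52488 + (3.6)(0.37)² = 1.0177 kg m^2.
Total I = 4.8732 kg m^2; total mass M = 8.6 kg.
k = √(I/M) = √(4.8732/8.6) = 0.75276 m.

0.753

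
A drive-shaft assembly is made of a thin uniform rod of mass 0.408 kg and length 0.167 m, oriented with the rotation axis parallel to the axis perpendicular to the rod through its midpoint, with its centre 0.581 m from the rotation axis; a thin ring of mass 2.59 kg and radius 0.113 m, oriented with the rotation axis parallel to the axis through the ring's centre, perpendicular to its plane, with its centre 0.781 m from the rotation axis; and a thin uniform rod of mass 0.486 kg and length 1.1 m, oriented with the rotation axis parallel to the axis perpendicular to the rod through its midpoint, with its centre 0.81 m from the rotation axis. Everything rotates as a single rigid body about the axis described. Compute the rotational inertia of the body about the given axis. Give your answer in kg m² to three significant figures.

2.12

Thin rod: I_cm = (1/12)ML² = (1/12)(0.408)(0.167)² = 0.00094823 kg m²; centre at d = 0.581 m, so the parallel axis theorem gives I = 0.00094823 + (0.408)(0.581)² = 0.13867 kg m².
Thin ring: I_cm = MR² = (2.59)(0.113)² = 0.033072 kg m²; centre at d = 0.781 m, so the parallel axis theorem gives I = 0.033072 + (2.59)(0.781)² = 1.6129 kg m².
Thin rod: I_cm = (1/12)ML² = (1/12)(0.486)(1.1)² = 0.049005 kg m²; centre at d = 0.81 m, so the parallel axis theorem gives I = 0.049005 + (0.486)(0.81)² = 0.36787 kg m².
Total I = 0.13867 + 1.6129 + 0.36787 = 2.1194 kg m².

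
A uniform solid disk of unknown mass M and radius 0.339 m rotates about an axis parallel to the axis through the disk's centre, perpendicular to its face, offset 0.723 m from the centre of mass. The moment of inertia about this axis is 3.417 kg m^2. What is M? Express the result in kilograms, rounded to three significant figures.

I = I_cm + Md² = (1/2)MR² + Md² = M·[0.5·(0.339)² + (0.723)²] = M·0.58019.
So M = 3.417 / 0.58019 = 5.8895 kg.

5.89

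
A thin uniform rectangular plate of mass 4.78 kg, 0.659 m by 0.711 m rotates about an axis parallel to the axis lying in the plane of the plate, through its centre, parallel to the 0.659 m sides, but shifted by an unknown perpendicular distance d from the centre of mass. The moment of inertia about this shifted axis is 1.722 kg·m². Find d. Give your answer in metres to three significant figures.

0.564

About the centre-of-mass axis, I_cm = (1/12)Mb² = (1/12)(4.78)(0.711)² = 0.20137 kg·m².
Parallel axis theorem: I = I_cm + Md², so Md² = 1.722 − 0.20137 = 1.5206 kg·m².
d = √(1.5206 / 4.78) = 0.56403 m.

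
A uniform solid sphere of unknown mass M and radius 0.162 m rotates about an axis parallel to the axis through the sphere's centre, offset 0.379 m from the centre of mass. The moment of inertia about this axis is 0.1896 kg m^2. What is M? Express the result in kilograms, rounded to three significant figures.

1.23

I = I_cm + Md² = (2/5)MR² + Md² = M·[0.4·(0.162)² + (0.379)²] = M·0.15414.
So M = 0.1896 / 0.15414 = 1.2301 kg.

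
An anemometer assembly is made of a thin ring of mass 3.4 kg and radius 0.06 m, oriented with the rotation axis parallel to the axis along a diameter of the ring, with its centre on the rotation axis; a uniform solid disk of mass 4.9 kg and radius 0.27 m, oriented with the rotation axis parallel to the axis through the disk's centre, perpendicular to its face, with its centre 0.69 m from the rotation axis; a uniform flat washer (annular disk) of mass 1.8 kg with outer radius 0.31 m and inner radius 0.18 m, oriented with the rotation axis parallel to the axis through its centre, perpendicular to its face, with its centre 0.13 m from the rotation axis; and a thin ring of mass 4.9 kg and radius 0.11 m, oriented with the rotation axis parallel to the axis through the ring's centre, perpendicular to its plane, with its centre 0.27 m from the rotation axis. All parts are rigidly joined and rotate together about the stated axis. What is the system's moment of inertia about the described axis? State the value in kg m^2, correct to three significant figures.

3.08

Thin ring: I_cm = (1/2)MR² = (1/2)(3.4)(0.06)² = 0.00612 kg m^2; axis through the centre, so I = 0.00612 kg m^2.
Solid disk: I_cm = (1/2)MR² = (1/2)(4.9)(0.27)² = 0.17861 kg m^2; centre at d = 0.69 m, so I = I_cm + Md² gives I = 0.17861 + (4.9)(0.69)² = 2.5115 kg m^2.
Annular disk: I_cm = (1/2)M(R²+r²) = (1/2)(1.8)[(0.31)² + (0.18)²] = 0.11565 kg m^2; centre at d = 0.13 m, so I = I_cm + Md² gives I = 0.11565 + (1.8)(0.13)² = 0.14607 kg m^2.
Thin ring: I_cm = MR² = (4.9)(0.11)² = 0.05929 kg m^2; centre at d = 0.27 m, so I = I_cm + Md² gives I = 0.05929 + (4.9)(0.27)² = 0.4165 kg m^2.
Total I = 0.00612 + 2.5115 + 0.14607 + 0.4165 = 3.0802 kg m^2.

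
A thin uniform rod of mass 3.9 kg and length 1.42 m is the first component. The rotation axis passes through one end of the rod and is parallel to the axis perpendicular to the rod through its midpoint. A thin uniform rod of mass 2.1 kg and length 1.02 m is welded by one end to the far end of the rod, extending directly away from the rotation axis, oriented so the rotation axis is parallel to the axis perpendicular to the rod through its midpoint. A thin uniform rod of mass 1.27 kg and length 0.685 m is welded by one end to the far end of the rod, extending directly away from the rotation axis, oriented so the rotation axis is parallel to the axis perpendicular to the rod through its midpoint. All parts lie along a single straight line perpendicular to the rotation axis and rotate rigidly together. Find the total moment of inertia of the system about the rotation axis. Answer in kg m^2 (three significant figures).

20.5

Thin rod: I_cm = (1/12)ML² = (1/12)(3.9)(1.42)² = 0.65533 kg m^2; centre at d = 0.71 m, so I = I_cm + Md² gives I = 0.65533 + (3.9)(0.71)² = 2.6213 kg m^2.
Thin rod: I_cm = (1/12)ML² = (1/12)(2.1)(1.02)² = 0.18207 kg m^2; centre at d = 0.71 + 0.71 + 0.51 = 1.93 m, so I = I_cm + Md² gives I = 0.18207 + (2.1)(1.93)² = 8.0044 kg m^2.
Thin rod: I_cm = (1/12)ML² = (1/12)(1.27)(0.685)² = 0.04966 kg m^2; centre at d = 0.71 + 0.71 + 0.51 + 0.51 + 0.3425 = 2.7825 m, so I = I_cm + Md² gives I = 0.04966 + (1.27)(2.7825)² = 9.8824 kg m^2.
Total I = 2.6213 + 8.0044 + 9.8824 = 20.508 kg m^2.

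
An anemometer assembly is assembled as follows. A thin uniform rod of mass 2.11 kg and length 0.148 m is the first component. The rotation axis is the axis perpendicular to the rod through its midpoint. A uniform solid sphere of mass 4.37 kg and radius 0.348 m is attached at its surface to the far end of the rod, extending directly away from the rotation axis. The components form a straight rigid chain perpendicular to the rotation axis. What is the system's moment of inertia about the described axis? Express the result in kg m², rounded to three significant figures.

Thin rod: I_cm = (1/12)ML² = (1/12)(2.11)(0.148)² = 0.0038515 kg m²; axis through the centre, so I = 0.0038515 kg m².
Solid sphere: I_cm = (2/5)MR² = (2/5)(4.37)(0.348)² = 0.21169 kg m²; centre at d = 0.074 + 0.348 = 0.422 m, so the parallel axis theorem gives I = 0.21169 + (4.37)(0.422)² = 0.98992 kg m².
Total I = 0.0038515 + 0.98992 = 0.99377 kg m².

0.994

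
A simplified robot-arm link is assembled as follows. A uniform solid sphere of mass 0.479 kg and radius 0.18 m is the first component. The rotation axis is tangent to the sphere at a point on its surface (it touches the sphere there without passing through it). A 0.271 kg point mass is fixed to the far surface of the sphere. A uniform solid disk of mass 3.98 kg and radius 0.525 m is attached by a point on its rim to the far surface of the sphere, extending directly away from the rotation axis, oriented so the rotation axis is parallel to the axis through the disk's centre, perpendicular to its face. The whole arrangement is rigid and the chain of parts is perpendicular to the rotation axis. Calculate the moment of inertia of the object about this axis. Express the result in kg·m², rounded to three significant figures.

3.72

Solid sphere: I_cm = (2/5)MR² = (2/5)(0.479)(0.18)² = 0.0062078 kg·m²; centre at d = 0.18 m, so I = I_cm + Md² gives I = 0.0062078 + (0.479)(0.18)² = 0.021727 kg·m².
Point mass: I_cm = 0; centre at d = 0.18 + 0.18 = 0.36 m, so I = I_cm + Md² gives I = 0 + (0.271)(0.36)² = 0.035122 kg·m².
Solid disk: I_cm = (1/2)MR² = (1/2)(3.98)(0.525)² = 0.54849 kg·m²; centre at d = 0.18 + 0.18 + 0.525 = 0.885 m, so I = I_cm + Md² gives I = 0.54849 + (3.98)(0.885)² = 3.6657 kg·m².
Total I = 0.021727 + 0.035122 + 3.6657 = 3.7226 kg·m².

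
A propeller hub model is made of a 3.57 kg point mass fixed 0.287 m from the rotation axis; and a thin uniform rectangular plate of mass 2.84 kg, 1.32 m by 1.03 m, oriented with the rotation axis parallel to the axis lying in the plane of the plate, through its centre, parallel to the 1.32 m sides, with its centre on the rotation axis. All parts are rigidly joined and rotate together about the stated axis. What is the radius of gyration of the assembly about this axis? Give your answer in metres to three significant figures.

0.292

Point mass: I_cm = 0; centre at d = 0.287 m, so the parallel axis theorem gives I = 0 + (3.57)(0.287)² = 0.29406 kg m^2.
Rectangular plate: I_cm = (1/12)Mb² = (1/12)(2.84)(1.03)² = 0.25108 kg m^2; axis through the centre, so I = 0.25108 kg m^2.
Total I = 0.54514 kg m^2; total mass M = 6.41 kg.
k = √(I/M) = √(0.54514/6.41) = 0.29162 m.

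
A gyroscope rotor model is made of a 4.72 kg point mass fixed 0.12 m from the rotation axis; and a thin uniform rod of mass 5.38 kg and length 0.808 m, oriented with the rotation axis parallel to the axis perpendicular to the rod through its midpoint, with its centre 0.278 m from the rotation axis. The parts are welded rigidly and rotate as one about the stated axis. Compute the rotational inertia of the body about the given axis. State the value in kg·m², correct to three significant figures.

Point mass: I_cm = 0; centre at d = 0.12 m, so the parallel axis theorem gives I = 0 + (4.72)(0.12)² = 0.067968 kg·m².
Thin rod: I_cm = (1/12)ML² = (1/12)(5.38)(0.808)² = 0.2927 kg·m²; centre at d = 0.278 m, so the parallel axis theorem gives I = 0.2927 + (5.38)(0.278)² = 0.70849 kg·m².
Total I = 0.067968 + 0.70849 = 0.77646 kg·m².

0.776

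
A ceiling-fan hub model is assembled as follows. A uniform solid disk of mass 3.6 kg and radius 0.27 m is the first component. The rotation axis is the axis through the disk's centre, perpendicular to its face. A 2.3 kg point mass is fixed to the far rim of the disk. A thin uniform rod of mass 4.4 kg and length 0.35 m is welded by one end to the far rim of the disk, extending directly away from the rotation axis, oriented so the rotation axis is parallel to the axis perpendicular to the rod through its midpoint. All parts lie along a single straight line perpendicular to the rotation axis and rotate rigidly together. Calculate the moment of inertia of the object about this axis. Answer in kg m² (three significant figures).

Solid disk: I_cm = (1/2)MR² = (1/2)(3.6)(0.27)² = 0.13122 kg m²; axis through the centre, so I = 0.13122 kg m².
Point mass: I_cm = 0; centre at d = 0.27 m, so I = I_cm + Md² gives I = 0 + (2.3)(0.27)² = 0.16767 kg m².
Thin rod: I_cm = (1/12)ML² = (1/12)(4.4)(0.35)² = 0.044917 kg m²; centre at d = 0.27 + 0.175 = 0.445 m, so I = I_cm + Md² gives I = 0.044917 + (4.4)(0.445)² = 0.91623 kg m².
Total I = 0.13122 + 0.16767 + 0.91623 = 1.2151 kg m².

1.22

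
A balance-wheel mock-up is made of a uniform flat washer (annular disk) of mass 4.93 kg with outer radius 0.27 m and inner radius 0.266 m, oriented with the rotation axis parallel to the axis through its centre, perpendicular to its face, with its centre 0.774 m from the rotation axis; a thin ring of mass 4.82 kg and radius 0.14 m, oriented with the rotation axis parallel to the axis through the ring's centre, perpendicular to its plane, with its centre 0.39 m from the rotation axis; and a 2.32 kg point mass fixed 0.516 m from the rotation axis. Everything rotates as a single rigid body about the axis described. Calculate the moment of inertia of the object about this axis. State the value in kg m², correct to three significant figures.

Annular disk: I_cm = (1/2)M(R²+r²) = (1/2)(4.93)[(0.27)² + (0.266)²] = 0.35411 kg m²; centre at d = 0.774 m, so the parallel axis theorem gives I = 0.35411 + (4.93)(0.774)² = 3.3076 kg m².
Thin ring: I_cm = MR² = (4.82)(0.14)² = 0.094472 kg m²; centre at d = 0.39 m, so the parallel axis theorem gives I = 0.094472 + (4.82)(0.39)² = 0.82759 kg m².
Point mass: I_cm = 0; centre at d = 0.516 m, so the parallel axis theorem gives I = 0 + (2.32)(0.516)² = 0.61771 kg m².
Total I = 3.3076 + 0.82759 + 0.61771 = 4.7529 kg m².

4.75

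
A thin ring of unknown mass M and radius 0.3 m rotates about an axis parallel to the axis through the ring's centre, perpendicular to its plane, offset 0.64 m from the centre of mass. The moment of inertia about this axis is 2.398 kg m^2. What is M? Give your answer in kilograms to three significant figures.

I = I_cm + Md² = MR² + Md² = M·[1·(0.3)² + (0.64)²] = M·0.4996.
So M = 2.398 / 0.4996 = 4.7998 kg.

4.80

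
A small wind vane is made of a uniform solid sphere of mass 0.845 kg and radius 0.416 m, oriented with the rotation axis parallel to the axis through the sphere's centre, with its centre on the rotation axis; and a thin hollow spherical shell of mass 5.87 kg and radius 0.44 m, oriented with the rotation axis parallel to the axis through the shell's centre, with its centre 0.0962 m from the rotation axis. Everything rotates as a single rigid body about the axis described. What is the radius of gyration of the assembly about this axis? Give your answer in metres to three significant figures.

0.360

Solid sphere: I_cm = (2/5)MR² = (2/5)(0.845)(0.416)² = 0.058493 kg m^2; axis through the centre, so I = 0.058493 kg m^2.
Spherical shell: I_cm = (2/3)MR² = (2/3)(5.87)(0.44)² = 0.75762 kg m^2; centre at d = 0.0962 m, so the parallel axis theorem gives I = 0.75762 + (5.87)(0.0962)² = 0.81194 kg m^2.
Total I = 0.87044 kg m^2; total mass M = 6.715 kg.
k = √(I/M) = √(0.87044/6.715) = 0.36004 m.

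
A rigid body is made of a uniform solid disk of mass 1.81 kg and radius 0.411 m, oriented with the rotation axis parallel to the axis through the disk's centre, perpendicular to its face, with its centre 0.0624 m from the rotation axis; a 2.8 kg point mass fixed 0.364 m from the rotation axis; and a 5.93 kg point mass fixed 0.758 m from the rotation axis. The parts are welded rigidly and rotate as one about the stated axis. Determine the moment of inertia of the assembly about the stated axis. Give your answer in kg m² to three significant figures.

Solid disk: I_cm = (1/2)MR² = (1/2)(1.81)(0.411)² = 0.15287 kg m²; centre at d = 0.0624 m, so I = I_cm + Md² gives I = 0.15287 + (1.81)(0.0624)² = 0.15992 kg m².
Point mass: I_cm = 0; centre at d = 0.364 m, so I = I_cm + Md² gives I = 0 + (2.8)(0.364)² = 0.37099 kg m².
Point mass: I_cm = 0; centre at d = 0.758 m, so I = I_cm + Md² gives I = 0 + (5.93)(0.758)² = 3.4072 kg m².
Total I = 0.15992 + 0.37099 + 3.4072 = 3.9381 kg m².

3.94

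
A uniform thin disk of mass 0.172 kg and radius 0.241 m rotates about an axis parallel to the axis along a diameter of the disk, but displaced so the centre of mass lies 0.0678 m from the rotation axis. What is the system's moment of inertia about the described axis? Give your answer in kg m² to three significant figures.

0.00329

I_cm = (1/4)MR² = (1/4)(0.172)(0.241)² = 0.0024975 kg m²; centre at d = 0.0678 m, so the parallel axis theorem gives I = 0.0024975 + (0.172)(0.0678)² = 0.0032881 kg m².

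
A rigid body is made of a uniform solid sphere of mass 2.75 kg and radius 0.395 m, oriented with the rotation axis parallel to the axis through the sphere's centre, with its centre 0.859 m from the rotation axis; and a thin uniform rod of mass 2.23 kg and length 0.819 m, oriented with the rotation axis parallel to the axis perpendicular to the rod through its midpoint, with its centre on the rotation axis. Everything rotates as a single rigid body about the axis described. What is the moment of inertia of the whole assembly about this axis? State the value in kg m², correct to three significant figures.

2.33

Solid sphere: I_cm = (2/5)MR² = (2/5)(2.75)(0.395)² = 0.17163 kg m²; centre at d = 0.859 m, so I = I_cm + Md² gives I = 0.17163 + (2.75)(0.859)² = 2.2008 kg m².
Thin rod: I_cm = (1/12)ML² = (1/12)(2.23)(0.819)² = 0.12465 kg m²; axis through the centre, so I = 0.12465 kg m².
Total I = 2.2008 + 0.12465 = 2.3255 kg m².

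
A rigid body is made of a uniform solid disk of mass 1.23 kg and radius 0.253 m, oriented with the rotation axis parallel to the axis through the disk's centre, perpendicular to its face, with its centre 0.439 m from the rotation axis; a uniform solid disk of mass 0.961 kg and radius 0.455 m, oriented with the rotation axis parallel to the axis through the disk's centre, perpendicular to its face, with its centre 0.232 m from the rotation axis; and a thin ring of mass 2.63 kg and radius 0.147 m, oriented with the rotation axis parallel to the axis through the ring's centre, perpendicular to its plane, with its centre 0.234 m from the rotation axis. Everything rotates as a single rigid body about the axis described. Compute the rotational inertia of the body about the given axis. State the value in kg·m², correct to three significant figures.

0.628

Solid disk: I_cm = (1/2)MR² = (1/2)(1.23)(0.253)² = 0.039366 kg·m²; centre at d = 0.439 m, so I = I_cm + Md² gives I = 0.039366 + (1.23)(0.439)² = 0.27641 kg·m².
Solid disk: I_cm = (1/2)MR² = (1/2)(0.961)(0.455)² = 0.099476 kg·m²; centre at d = 0.232 m, so I = I_cm + Md² gives I = 0.099476 + (0.961)(0.232)² = 0.1512 kg·m².
Thin ring: I_cm = MR² = (2.63)(0.147)² = 0.056832 kg·m²; centre at d = 0.234 m, so I = I_cm + Md² gives I = 0.056832 + (2.63)(0.234)² = 0.20084 kg·m².
Total I = 0.27641 + 0.1512 + 0.20084 = 0.62845 kg·m².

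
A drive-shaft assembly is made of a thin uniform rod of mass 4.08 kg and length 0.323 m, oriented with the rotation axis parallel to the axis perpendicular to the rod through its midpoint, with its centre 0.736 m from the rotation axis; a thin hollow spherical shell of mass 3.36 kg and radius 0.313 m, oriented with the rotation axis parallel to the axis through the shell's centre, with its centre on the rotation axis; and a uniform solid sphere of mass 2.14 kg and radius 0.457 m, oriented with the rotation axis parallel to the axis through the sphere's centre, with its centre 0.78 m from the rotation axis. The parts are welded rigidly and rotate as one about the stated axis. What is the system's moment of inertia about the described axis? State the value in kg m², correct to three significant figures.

3.95

Thin rod: I_cm = (1/12)ML² = (1/12)(4.08)(0.323)² = 0.035472 kg m²; centre at d = 0.736 m, so the parallel axis theorem gives I = 0.035472 + (4.08)(0.736)² = 2.2456 kg m².
Spherical shell: I_cm = (2/3)MR² = (2/3)(3.36)(0.313)² = 0.21945 kg m²; axis through the centre, so I = 0.21945 kg m².
Solid sphere: I_cm = (2/5)MR² = (2/5)(2.14)(0.457)² = 0.17877 kg m²; centre at d = 0.78 m, so the parallel axis theorem gives I = 0.17877 + (2.14)(0.78)² = 1.4808 kg m².
Total I = 2.2456 + 0.21945 + 1.4808 = 3.9458 kg m².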